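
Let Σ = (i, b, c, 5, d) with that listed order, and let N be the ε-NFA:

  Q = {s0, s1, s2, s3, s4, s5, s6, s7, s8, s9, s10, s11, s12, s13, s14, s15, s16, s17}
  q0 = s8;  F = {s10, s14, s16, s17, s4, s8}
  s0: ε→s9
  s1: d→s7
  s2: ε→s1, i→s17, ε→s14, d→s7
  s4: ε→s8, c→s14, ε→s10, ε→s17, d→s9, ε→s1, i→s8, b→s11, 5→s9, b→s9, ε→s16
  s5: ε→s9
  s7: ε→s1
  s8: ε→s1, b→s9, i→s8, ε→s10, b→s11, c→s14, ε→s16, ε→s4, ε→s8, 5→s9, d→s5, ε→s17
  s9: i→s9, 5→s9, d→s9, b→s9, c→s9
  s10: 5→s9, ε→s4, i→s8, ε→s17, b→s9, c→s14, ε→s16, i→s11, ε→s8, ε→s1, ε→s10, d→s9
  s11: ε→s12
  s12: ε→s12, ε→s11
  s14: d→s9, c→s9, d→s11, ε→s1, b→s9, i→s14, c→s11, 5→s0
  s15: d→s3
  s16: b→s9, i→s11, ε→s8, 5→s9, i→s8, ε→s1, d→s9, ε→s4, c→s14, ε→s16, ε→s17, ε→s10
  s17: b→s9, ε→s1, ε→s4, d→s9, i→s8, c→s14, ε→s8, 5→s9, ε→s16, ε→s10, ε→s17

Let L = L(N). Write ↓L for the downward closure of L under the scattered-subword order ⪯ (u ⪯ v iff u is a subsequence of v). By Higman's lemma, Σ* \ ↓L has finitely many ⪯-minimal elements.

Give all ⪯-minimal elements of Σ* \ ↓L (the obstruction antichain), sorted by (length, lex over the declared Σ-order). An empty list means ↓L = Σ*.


A = [b, 5, d, cc].

|Q|=18, |F|=6, |δ|=83 (38 ε).
min D↑ (3 st, q0=0, F={1}): 0:i→0,b→1,c→2,5→1,d→1 1:i→1,b→1,c→1,5→1,d→1 2:i→2,b→1,c→1,5→1,d→1 (ε-aug+det+¬).
'b': N↓-sim [13, 3] end={s11,s12,s9} rej; 1/1 single-dels accept.
'5': N↓-sim [13, 2] end={s0,s9} ∉↓L; 1/1 del acc.
'd': N↓-sim [13, 6] end={s1,s11,s12,s5,s7,s9} rej; 1/1 deletions ∈↓L.
'cc': N↓-sim [13, 7, 3] end={s11,s12,s9} ∉↓L; 2/2 del acc.
4 obstructions.


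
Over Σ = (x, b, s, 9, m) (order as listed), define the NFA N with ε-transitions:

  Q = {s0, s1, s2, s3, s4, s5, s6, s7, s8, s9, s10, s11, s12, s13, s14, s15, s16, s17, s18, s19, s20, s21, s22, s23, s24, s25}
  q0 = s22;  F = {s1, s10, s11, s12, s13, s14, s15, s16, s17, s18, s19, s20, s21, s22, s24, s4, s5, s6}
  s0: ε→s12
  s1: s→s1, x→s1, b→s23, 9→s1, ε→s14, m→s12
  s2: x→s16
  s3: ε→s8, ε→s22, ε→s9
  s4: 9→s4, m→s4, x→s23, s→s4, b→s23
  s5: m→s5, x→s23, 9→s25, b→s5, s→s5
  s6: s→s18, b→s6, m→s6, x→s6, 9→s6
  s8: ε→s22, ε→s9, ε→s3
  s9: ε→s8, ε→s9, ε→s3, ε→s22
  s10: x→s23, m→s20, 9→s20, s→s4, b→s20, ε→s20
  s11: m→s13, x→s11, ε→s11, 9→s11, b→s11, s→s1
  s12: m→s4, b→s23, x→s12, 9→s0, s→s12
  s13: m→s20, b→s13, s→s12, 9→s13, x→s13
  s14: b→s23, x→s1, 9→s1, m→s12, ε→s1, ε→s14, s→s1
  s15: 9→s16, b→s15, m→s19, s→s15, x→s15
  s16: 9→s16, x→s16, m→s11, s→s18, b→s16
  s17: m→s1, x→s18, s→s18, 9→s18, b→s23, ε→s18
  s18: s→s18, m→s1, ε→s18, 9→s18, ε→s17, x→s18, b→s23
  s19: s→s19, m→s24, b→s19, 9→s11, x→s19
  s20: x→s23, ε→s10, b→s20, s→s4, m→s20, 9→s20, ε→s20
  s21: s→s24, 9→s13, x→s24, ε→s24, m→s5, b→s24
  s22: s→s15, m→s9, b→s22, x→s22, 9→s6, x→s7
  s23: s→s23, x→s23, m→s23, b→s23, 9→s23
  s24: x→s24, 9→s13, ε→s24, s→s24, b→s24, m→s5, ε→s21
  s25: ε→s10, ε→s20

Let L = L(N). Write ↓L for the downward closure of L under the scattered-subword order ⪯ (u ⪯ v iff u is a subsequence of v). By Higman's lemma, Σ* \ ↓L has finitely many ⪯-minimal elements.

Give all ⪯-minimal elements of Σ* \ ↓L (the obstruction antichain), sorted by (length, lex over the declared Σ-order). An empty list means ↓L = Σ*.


min(Σ*\↓L) = [9sb, smmmx].

|Q|=26, |F|=18, |δ|=123 (26 ε).
min D↑ (15 st, q0=0, F={8}): 0:x→0,b→0,s→1,9→2,m→0 1:x→1,b→1,s→1,9→3,m→4 2:x→2,b→2,s→5,9→2,m→2 3:x→3,b→3,s→5,9→3,m→6 4:x→4,b→4,s→4,9→6,m→7 5:x→5,b→8,s→5,9→5,m→9 6:x→6,b→6,s→9,9→6,m→10 7:x→7,b→7,s→7,9→10,m→11 8:x→8,b→8,s→8,9→8,m→8 9:x→9,b→8,s→9,9→9,m→12 10:x→10,b→10,s→12,9→10,m→13 11:x→8,b→11,s→11,9→13,m→11 12:x→12,b→8,s→12,9→12,m→14 13:x→8,b→13,s→14,9→13,m→13 14:x→8,b→8,s→14,9→14,m→14 [Hopcroft].
'9sb': |S_i|=[25, 15, 8, 1] end={s23} — reject; 3/3 single-dels accept.
'smmmx': run [25, 19, 15, 11, 6, 1] end={s23} — reject; 5/5 del acc.
2 minimals (antichain).


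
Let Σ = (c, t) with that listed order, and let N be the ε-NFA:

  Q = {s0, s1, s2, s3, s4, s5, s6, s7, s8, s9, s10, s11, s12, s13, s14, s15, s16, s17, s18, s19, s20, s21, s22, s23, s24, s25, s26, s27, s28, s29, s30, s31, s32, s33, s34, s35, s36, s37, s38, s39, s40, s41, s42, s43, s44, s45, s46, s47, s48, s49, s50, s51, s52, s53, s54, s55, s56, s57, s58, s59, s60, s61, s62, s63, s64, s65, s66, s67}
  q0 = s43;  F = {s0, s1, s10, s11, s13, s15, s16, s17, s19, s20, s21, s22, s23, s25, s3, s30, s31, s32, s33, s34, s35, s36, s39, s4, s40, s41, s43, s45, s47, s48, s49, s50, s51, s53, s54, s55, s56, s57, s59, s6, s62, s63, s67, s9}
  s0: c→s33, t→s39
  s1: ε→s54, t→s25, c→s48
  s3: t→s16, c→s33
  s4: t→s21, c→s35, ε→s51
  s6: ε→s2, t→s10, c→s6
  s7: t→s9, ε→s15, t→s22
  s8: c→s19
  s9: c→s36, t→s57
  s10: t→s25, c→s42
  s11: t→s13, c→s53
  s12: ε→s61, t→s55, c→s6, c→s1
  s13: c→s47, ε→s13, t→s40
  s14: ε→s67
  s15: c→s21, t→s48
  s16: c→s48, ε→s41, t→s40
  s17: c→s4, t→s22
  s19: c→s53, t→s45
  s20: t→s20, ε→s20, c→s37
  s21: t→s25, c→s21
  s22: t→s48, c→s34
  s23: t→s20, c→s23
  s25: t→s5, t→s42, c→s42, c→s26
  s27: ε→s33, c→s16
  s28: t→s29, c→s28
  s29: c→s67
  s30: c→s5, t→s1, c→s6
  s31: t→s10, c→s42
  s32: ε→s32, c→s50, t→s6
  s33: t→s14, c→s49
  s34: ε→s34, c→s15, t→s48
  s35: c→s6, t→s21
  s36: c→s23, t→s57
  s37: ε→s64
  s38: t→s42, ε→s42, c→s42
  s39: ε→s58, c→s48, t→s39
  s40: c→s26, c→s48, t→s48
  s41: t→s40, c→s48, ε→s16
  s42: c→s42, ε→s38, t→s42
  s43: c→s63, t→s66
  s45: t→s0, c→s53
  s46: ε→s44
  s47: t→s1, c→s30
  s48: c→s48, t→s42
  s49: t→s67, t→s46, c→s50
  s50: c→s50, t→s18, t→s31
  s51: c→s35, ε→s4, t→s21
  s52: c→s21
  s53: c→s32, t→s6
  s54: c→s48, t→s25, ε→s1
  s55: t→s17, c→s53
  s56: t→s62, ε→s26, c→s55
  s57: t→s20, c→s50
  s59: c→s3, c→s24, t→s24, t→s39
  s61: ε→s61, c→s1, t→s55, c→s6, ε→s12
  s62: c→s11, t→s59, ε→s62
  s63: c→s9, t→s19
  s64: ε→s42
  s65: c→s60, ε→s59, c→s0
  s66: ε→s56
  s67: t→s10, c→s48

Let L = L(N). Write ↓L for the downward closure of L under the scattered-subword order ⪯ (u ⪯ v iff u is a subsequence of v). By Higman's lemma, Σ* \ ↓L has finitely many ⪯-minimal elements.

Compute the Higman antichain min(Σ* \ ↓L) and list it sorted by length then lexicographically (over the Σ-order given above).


|Q|=68, |F|=44, |δ|=143 (27 ε).
min D↑ (42 st, q0=0, F={26}): 0:c→1,t→2 1:c→3,t→4 2:c→5,t→6 3:c→7,t→8 4:c→9,t→10 5:c→9,t→11 6:c→12,t→13 7:c→14,t→8 8:c→15,t→16 9:c→17,t→18 10:c→9,t→19 11:c→20,t→21 12:c→9,t→22 13:c→23,t→24 14:c→14,t→16 15:c→15,t→25 16:c→26,t→16 17:c→15,t→18 18:c→18,t→27 19:c→28,t→24 20:c→29,t→30 21:c→31,t→32 22:c→33,t→34 23:c→28,t→35 24:c→32,t→24 25:c→26,t→27 26:c→26,t→26 27:c→26,t→36 28:c→37,t→38 29:c→18,t→30 30:c→30,t→36 31:c→39,t→32 32:c→32,t→26 33:c→40,t→41 34:c→32,t→32 35:c→32,t→34 36:c→26,t→26 37:c→15,t→38 38:c→32,t→27 39:c→30,t→32 40:c→18,t→41 41:c→32,t→36.
'ccttc': |S_i|=[58, 53, 37, 23, 11, 5] end={s26,s37,s38,s42,s64} rej; 5/5 del acc.
'cccctc': |S_i|=[58, 53, 37, 29, 17, 11, 5] end={s26,s37,s38,s42,s64} ∉↓L; 6/6 deletions ∈↓L.
'tctttt': N↓-sim [58, 53, 42, 31, 14, 6, 3] end={s38,s42,s5} ∉↓L; 6/6 del acc.
'ttttct': |S_i|=[58, 53, 48, 39, 24, 6, 2] end={s38,s42} ∉↓L; 6/6 single-dels accept.
4 minimals (antichain).

A = [ccttc, cccctc, tctttt, ttttct].


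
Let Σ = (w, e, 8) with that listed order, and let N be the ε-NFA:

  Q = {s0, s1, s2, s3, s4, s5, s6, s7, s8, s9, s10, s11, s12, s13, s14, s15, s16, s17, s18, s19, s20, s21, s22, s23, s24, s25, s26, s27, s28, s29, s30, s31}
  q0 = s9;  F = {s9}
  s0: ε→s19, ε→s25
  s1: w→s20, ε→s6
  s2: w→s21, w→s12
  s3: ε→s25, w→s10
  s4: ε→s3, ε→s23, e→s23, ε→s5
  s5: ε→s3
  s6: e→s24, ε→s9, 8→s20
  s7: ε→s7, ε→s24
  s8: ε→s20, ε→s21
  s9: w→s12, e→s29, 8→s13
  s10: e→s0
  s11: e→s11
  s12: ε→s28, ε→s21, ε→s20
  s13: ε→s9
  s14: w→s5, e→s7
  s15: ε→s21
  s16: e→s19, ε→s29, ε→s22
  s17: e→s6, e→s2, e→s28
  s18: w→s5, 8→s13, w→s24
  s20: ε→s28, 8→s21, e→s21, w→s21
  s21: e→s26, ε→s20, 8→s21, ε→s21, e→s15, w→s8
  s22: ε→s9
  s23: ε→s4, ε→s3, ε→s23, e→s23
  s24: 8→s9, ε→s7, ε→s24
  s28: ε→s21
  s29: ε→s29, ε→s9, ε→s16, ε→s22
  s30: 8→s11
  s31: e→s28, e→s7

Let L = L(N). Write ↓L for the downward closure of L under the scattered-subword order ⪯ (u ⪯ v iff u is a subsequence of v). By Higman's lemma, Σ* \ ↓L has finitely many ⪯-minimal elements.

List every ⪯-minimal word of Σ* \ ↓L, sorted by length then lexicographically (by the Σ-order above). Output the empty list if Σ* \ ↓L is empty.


|Q|=32, |F|=1, |δ|=67 (34 ε).
min D↑ (2 st, q0=0, F={1}): 0:w→1,e→0,8→0 1:w→1,e→1,8→1.
'w': run [13, 7] end={s12,s15,s20,s21,s26,s28,s8} ∉↓L; 1/1 del acc.
1 words, ⪯-incomp.

A = [w].


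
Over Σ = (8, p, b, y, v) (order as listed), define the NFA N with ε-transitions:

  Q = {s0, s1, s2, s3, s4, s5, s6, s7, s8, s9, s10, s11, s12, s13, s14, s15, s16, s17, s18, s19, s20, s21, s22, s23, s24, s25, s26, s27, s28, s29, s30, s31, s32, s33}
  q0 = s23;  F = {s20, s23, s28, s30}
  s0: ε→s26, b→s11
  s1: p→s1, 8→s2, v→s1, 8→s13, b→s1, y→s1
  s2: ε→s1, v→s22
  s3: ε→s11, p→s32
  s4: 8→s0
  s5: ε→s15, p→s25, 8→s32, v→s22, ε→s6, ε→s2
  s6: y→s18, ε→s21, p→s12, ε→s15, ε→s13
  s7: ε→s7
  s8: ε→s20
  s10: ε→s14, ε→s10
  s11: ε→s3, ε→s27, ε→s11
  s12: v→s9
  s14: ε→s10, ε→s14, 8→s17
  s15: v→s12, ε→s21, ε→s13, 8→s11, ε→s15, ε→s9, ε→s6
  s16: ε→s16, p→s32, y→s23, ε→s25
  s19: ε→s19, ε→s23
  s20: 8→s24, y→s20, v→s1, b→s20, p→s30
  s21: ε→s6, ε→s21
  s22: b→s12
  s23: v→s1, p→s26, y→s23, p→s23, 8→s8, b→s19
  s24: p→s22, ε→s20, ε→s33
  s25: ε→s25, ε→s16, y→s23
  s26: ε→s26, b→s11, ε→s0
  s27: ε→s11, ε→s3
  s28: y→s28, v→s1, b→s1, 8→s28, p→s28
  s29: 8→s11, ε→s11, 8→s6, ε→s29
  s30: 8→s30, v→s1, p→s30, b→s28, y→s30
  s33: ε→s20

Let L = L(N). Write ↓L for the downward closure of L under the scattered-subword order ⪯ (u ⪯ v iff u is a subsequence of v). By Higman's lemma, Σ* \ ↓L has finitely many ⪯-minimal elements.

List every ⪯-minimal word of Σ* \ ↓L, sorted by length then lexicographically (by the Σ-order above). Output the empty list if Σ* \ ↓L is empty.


|Q|=34, |F|=4, |δ|=88 (40 ε).
min D↑ (5 st, q0=0, F={2}): 0:8→1,p→0,b→0,y→0,v→2 1:8→1,p→3,b→1,y→1,v→2 2:8→2,p→2,b→2,y→2,v→2 3:8→3,p→3,b→4,y→3,v→2 4:8→4,p→4,b→2,y→4,v→2.
'v': run [20, 6] end={s1,s12,s13,s2,s22,s9} — reject; 1/1 single-dels accept.
'8pbb': |S_i|=[20, 12, 8, 7, 6] end={s1,s12,s13,s2,s22,s9} — reject; 4/4 single-dels accept.
2 words, ⪯-incomp.

Antichain: [v, 8pbb].


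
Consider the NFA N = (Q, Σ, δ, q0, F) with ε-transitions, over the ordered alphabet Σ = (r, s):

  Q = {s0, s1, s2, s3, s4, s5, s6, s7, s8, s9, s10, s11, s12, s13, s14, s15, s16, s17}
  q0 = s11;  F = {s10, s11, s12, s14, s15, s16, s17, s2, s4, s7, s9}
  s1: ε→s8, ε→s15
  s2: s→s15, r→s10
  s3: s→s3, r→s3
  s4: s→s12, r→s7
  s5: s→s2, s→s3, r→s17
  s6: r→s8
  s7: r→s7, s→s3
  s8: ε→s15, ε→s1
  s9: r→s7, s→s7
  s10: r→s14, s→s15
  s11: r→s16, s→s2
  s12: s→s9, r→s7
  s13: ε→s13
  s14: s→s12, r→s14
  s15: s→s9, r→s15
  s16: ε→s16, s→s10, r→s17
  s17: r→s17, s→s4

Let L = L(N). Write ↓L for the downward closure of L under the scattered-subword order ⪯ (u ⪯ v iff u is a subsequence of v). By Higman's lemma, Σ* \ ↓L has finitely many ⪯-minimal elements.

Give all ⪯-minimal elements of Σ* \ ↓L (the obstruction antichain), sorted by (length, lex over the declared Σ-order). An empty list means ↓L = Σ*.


|Q|=18, |F|=11, |δ|=34 (6 ε).
min D↑ (12 st, q0=0, F={11}): 0:r→1,s→2 1:r→3,s→4 2:r→4,s→5 3:r→3,s→6 4:r→7,s→5 5:r→5,s→8 6:r→9,s→10 7:r→7,s→10 8:r→9,s→9 9:r→9,s→11 10:r→9,s→8 11:r→11,s→11 [Hopcroft].
'rrsrs': |S_i|=[12, 10, 8, 5, 2, 1] end={s3} rej; 5/5 deletions ∈↓L.
'sssrs': |S_i|=[12, 9, 5, 3, 2, 1] end={s3} — reject; 5/5 del acc.
'sssss': run [12, 9, 5, 3, 2, 1] end={s3} — reject; 5/5 deletions ∈↓L.
3 minimals (antichain).

Antichain: [rrsrs, sssrs, sssss].


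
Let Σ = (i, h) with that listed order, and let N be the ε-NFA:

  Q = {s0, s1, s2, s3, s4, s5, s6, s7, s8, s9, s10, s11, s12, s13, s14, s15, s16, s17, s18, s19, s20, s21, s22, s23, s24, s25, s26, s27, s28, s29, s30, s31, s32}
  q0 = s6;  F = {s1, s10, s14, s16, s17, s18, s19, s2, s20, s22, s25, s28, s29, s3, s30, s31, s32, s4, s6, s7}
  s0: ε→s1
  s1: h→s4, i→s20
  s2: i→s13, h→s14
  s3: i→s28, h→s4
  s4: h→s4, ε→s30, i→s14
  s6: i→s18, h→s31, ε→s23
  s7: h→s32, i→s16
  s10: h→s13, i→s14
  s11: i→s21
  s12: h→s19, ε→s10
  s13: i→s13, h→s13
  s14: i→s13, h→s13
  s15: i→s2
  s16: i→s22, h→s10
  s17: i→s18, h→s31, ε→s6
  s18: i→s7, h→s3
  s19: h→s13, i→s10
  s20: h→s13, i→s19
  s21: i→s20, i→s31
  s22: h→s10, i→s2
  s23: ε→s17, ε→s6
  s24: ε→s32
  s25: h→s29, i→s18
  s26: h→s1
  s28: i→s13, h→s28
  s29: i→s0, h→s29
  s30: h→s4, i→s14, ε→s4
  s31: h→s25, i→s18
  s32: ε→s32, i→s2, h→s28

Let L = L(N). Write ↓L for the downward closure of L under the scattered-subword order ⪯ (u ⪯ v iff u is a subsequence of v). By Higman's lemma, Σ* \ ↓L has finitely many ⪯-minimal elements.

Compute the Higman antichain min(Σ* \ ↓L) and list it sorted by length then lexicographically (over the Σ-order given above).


min(Σ*\↓L) = [ihii, iiihh, iihhi, ihhih, iiiiii, hhhiih].

|Q|=33, |F|=20, |δ|=58 (10 ε).
min D↑ (19 st, q0=0, F={14}): 0:i→1,h→2 1:i→3,h→4 2:i→1,h→5 3:i→6,h→7 4:i→8,h→9 5:i→1,h→10 6:i→11,h→12 7:i→13,h→8 8:i→14,h→8 9:i→15,h→9 10:i→16,h→10 11:i→13,h→12 12:i→15,h→14 13:i→14,h→15 14:i→14,h→14 15:i→14,h→14 16:i→17,h→9 17:i→18,h→14 18:i→12,h→14 (ε-aug+det+¬).
'ihii': run [23, 17, 9, 4, 1] end={s13} — reject; 4/4 deletions ∈↓L.
'iiihh': run [23, 17, 11, 7, 3, 1] end={s13} ∉↓L; 5/5 del acc.
'iihhi': run [23, 17, 11, 6, 3, 1] end={s13} — reject; 5/5 deletions ∈↓L.
'ihhih': N↓-sim [23, 17, 9, 5, 2, 1] end={s13} rej; 5/5 del acc.
'iiiiii': N↓-sim [23, 17, 11, 7, 5, 3, 1] end={s13} rej; 6/6 deletions ∈↓L.
'hhhiih': |S_i|=[23, 20, 19, 14, 11, 5, 1] end={s13} rej; 6/6 del acc.
6 obstructions.


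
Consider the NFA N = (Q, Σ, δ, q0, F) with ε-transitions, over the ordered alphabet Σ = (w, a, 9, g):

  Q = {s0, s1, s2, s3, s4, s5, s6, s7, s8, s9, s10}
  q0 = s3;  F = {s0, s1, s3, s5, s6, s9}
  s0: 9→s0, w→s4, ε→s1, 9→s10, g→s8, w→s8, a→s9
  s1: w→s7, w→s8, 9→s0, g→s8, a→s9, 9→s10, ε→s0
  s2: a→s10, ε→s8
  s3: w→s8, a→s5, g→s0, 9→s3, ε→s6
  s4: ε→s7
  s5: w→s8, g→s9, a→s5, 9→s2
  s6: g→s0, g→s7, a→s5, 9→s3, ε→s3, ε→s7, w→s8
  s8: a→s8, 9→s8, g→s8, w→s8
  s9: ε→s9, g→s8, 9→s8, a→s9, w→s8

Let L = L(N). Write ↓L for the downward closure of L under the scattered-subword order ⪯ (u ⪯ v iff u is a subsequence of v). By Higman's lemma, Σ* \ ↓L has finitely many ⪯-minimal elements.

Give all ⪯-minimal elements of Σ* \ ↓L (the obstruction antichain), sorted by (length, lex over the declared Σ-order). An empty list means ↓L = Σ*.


|Q|=11, |F|=6, |δ|=42 (8 ε).
min D↑ (5 st, q0=0, F={1}): 0:w→1,a→2,9→0,g→3 1:w→1,a→1,9→1,g→1 2:w→1,a→2,9→1,g→4 3:w→1,a→4,9→3,g→1 4:w→1,a→4,9→1,g→1 [Hopcroft].
'w': |S_i|=[11, 3] end={s4,s7,s8} — reject; 1/1 deletions ∈↓L.
'a9': |S_i|=[11, 5, 3] end={s10,s2,s8} rej; 2/2 single-dels accept.
'gg': run [11, 7, 1] end={s8} ∉↓L; 2/2 deletions ∈↓L.
3 minimals (antichain).

Antichain: [w, a9, gg].


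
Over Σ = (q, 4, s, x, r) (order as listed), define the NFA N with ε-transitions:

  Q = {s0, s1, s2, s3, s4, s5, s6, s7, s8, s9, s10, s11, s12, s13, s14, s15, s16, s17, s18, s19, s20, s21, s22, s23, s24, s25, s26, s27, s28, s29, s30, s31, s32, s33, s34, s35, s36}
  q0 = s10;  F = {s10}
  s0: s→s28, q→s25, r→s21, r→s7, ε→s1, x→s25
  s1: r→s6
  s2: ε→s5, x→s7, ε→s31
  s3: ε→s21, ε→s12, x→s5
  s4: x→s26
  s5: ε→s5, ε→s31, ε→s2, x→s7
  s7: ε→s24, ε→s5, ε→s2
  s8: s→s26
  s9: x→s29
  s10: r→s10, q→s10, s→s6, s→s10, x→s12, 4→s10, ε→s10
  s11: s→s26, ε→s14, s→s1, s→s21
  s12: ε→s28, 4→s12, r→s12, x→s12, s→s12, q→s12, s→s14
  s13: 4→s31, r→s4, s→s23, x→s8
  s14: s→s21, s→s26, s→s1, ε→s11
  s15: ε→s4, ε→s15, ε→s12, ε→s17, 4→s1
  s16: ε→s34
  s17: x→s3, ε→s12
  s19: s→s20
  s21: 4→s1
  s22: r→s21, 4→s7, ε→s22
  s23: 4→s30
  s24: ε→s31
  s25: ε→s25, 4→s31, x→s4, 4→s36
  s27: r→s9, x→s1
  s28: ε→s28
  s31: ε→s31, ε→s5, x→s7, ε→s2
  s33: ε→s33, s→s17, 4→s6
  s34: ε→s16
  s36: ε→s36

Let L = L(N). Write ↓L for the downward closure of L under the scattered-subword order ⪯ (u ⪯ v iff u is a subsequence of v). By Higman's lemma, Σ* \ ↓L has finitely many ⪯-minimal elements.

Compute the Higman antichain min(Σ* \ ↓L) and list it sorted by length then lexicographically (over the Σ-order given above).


min(Σ*\↓L) = [x].

|Q|=37, |F|=1, |δ|=80 (31 ε).
min D↑ (2 st, q0=0, F={1}): 0:q→0,4→0,s→0,x→1,r→0 1:q→1,4→1,s→1,x→1,r→1 (ε-aug+det+¬).
'x': N↓-sim [9, 8] end={s1,s11,s12,s14,s21,s26,s28,s6} ∉↓L; 1/1 del acc.
1 words, ⪯-incomp.


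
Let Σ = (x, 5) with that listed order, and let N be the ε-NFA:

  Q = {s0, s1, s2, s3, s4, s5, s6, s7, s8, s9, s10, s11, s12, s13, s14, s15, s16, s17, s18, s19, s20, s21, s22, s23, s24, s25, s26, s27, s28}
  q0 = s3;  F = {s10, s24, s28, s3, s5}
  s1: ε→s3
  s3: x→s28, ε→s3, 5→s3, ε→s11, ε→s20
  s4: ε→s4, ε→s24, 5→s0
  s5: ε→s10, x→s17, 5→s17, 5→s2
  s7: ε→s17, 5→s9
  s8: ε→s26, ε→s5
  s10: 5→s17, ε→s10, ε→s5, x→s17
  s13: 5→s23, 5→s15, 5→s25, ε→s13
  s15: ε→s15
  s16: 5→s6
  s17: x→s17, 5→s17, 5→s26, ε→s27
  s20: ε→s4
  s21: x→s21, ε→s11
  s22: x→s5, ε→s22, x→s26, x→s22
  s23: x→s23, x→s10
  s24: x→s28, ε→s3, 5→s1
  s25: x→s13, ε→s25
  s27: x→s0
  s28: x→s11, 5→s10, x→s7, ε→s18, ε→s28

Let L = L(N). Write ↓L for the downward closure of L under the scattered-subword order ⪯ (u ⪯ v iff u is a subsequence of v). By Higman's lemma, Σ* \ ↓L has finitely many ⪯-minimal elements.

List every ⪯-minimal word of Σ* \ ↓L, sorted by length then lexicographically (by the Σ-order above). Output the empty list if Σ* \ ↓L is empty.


Antichain: [xx, x55].

|Q|=29, |F|=5, |δ|=51 (22 ε).
min D↑ (4 st, q0=0, F={2}): 0:x→1,5→0 1:x→2,5→3 2:x→2,5→2 3:x→2,5→2 [Hopcroft].
'xx': run [17, 12, 7] end={s0,s11,s17,s26,s27,s7,s9} — reject; 2/2 single-dels accept.
'x55': |S_i|=[17, 12, 8, 5] end={s0,s17,s2,s26,s27} — reject; 3/3 single-dels accept.
2 minimals (antichain).


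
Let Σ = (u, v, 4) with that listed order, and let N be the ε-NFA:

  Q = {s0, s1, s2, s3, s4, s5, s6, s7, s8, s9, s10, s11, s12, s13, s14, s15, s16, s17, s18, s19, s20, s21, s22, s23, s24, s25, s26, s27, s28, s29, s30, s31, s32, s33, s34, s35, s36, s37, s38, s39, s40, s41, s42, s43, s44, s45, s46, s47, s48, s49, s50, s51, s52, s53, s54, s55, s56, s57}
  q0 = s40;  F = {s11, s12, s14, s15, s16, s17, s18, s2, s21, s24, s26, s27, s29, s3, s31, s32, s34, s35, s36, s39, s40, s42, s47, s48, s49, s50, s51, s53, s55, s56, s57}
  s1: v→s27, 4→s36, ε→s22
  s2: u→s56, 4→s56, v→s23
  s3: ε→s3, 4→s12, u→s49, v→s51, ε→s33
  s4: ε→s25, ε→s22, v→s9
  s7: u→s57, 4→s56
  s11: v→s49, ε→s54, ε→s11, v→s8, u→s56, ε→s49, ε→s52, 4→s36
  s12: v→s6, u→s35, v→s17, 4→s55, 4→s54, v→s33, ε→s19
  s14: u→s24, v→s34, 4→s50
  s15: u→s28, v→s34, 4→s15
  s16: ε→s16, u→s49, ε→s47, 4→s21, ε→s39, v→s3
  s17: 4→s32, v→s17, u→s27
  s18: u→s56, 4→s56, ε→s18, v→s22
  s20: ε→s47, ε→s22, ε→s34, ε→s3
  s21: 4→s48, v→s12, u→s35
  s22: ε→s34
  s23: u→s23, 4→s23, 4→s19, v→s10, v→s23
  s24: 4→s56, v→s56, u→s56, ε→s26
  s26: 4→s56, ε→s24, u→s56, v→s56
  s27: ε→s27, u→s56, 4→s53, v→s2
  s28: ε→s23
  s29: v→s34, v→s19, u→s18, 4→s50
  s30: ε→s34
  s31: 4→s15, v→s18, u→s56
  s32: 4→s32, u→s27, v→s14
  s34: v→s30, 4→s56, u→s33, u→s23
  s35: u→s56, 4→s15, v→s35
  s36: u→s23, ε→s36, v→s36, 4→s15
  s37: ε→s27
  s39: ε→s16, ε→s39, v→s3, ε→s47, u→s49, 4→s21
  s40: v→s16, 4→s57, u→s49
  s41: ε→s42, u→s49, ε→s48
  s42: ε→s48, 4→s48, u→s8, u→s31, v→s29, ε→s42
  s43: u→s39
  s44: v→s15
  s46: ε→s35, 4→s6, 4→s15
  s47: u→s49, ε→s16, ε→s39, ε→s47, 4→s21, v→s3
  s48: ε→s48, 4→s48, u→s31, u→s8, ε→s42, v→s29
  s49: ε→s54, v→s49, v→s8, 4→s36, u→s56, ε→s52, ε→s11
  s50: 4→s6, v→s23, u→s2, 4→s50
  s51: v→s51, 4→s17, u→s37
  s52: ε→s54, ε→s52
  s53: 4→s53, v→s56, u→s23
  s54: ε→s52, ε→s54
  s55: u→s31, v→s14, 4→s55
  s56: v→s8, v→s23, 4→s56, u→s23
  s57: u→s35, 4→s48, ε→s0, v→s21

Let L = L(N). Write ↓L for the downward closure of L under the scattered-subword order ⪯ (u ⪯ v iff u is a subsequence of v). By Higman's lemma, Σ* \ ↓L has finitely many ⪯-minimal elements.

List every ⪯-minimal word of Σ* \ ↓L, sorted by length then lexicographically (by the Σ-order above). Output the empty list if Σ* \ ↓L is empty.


A = [uuu, uuv, u4u, 44vvu, 44v4v, vvvuvv].

|Q|=58, |F|=31, |δ|=166 (47 ε).
min D↑ (27 st, q0=0, F={10}): 0:u→1,v→2,4→3 1:u→4,v→1,4→5 2:u→1,v→6,4→7 3:u→8,v→7,4→9 4:u→10,v→10,4→4 5:u→10,v→5,4→11 6:u→1,v→12,4→13 7:u→8,v→13,4→9 8:u→4,v→8,4→11 9:u→14,v→15,4→9 10:u→10,v→10,4→10 11:u→10,v→16,4→11 12:u→17,v→12,4→18 13:u→8,v→18,4→19 14:u→4,v→20,4→11 15:u→20,v→16,4→21 16:u→10,v→16,4→4 17:u→4,v→22,4→23 18:u→17,v→18,4→24 19:u→14,v→25,4→19 20:u→4,v→16,4→4 21:u→22,v→10,4→21 22:u→4,v→10,4→4 23:u→10,v→4,4→23 24:u→17,v→25,4→24 25:u→26,v→16,4→21 26:u→4,v→4,4→4.
'uuu': N↓-sim [44, 25, 7, 3] end={s10,s19,s23} rej; 3/3 del acc.
'uuv': N↓-sim [44, 25, 7, 4] end={s10,s19,s23,s8} ∉↓L; 3/3 del acc.
'u4u': N↓-sim [44, 25, 12, 5] end={s10,s19,s23,s28,s33} — reject; 3/3 single-dels accept.
'44vvu': N↓-sim [44, 35, 28, 17, 9, 4] end={s10,s19,s23,s33} ∉↓L; 5/5 single-dels accept.
'44v4v': run [44, 35, 28, 17, 8, 4] end={s10,s19,s23,s8} rej; 5/5 single-dels accept.
'vvvuvv': |S_i|=[44, 41, 35, 30, 13, 6, 4] end={s10,s19,s23,s8} rej; 6/6 deletions ∈↓L.
6 obstructions.


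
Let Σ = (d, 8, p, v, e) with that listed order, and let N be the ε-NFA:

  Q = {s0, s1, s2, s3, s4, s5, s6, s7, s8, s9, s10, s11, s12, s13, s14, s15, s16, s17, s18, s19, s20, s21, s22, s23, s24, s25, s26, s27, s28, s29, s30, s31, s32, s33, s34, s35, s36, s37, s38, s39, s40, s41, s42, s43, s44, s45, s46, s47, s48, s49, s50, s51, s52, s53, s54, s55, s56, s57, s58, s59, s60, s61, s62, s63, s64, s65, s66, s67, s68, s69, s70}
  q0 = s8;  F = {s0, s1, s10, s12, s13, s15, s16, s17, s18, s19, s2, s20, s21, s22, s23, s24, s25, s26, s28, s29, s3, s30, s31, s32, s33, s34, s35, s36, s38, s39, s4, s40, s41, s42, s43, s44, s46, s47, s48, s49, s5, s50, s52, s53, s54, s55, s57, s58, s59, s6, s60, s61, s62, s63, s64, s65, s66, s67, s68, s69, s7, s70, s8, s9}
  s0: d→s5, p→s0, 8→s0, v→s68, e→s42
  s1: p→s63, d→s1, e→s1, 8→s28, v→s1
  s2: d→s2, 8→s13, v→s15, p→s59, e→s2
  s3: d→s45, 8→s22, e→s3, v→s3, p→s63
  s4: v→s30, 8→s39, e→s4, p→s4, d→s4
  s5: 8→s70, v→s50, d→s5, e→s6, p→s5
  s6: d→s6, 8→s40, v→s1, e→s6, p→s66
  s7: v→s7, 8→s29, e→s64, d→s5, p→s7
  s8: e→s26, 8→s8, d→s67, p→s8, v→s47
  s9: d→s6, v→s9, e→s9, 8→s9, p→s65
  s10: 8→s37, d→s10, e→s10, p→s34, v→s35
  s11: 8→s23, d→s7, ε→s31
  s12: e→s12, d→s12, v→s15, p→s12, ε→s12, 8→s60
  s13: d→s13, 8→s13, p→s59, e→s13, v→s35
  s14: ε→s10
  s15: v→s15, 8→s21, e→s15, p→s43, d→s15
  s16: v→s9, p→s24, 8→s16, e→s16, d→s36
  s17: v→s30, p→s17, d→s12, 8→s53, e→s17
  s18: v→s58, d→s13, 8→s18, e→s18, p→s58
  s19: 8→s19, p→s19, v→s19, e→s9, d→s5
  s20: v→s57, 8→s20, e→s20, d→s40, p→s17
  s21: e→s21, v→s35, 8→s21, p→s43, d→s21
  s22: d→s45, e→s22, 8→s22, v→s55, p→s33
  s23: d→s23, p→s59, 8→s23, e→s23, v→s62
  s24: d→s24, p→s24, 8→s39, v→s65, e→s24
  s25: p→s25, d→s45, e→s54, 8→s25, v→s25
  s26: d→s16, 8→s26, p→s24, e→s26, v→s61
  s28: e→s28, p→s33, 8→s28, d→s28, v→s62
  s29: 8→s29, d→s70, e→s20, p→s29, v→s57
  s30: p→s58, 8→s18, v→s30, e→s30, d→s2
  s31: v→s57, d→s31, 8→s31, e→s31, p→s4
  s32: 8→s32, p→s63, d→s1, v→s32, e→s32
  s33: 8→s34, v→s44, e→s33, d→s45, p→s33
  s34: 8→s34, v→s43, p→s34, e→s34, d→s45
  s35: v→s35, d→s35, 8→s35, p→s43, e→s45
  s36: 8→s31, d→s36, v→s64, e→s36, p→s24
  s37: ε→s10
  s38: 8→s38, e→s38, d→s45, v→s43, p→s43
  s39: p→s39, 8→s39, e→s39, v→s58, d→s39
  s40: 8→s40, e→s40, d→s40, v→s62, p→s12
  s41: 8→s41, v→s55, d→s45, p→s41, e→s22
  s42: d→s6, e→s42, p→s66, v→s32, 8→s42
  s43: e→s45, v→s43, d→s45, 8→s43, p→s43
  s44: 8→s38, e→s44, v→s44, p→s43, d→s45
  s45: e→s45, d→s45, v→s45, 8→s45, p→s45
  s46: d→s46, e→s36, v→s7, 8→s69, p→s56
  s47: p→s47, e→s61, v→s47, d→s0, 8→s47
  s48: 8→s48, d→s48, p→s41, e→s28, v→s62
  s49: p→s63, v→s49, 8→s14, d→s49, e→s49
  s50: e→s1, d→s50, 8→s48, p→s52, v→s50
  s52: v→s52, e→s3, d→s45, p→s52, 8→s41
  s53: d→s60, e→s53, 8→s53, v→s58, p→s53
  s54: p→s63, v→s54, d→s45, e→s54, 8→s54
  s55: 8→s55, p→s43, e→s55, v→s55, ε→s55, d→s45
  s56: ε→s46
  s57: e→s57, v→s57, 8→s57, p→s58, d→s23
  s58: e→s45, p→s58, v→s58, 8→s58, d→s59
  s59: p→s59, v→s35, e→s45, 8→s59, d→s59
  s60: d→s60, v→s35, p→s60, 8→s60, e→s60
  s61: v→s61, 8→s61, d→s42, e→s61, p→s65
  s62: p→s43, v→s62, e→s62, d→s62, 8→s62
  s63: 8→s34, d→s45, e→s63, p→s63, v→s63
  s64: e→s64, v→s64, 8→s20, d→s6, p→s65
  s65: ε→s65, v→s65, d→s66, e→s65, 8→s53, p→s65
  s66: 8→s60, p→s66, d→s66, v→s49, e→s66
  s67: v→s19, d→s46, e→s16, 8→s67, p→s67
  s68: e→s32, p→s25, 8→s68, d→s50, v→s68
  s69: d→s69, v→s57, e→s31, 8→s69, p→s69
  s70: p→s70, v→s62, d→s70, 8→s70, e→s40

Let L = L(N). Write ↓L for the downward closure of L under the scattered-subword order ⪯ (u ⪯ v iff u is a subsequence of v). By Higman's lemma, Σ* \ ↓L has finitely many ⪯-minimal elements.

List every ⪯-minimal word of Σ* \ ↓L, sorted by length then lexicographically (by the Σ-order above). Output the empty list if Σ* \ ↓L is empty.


min(Σ*\↓L) = [vdvpd, ep8ve, dd8vpe].

|Q|=71, |F|=64, |δ|=334 (7 ε).
min D↑ (65 st, q0=0, F={39}): 0:d→1,8→0,p→0,v→2,e→3 1:d→4,8→1,p→1,v→5,e→6 2:d→7,8→2,p→2,v→2,e→8 3:d→6,8→3,p→9,v→8,e→3 4:d→4,8→10,p→4,v→11,e→12 5:d→13,8→5,p→5,v→5,e→14 6:d→12,8→6,p→9,v→14,e→6 7:d→13,8→7,p→7,v→15,e→16 8:d→16,8→8,p→17,v→8,e→8 9:d→9,8→18,p→9,v→17,e→9 10:d→10,8→10,p→10,v→19,e→20 11:d→13,8→21,p→11,v→11,e→22 12:d→12,8→20,p→9,v→22,e→12 13:d→13,8→23,p→13,v→24,e→25 14:d→25,8→14,p→17,v→14,e→14 15:d→24,8→15,p→26,v→15,e→27 16:d→25,8→16,p→28,v→27,e→16 17:d→28,8→29,p→17,v→17,e→17 18:d→18,8→18,p→18,v→30,e→18 19:d→31,8→19,p→30,v→19,e→19 20:d→20,8→20,p→32,v→19,e→20 21:d→23,8→21,p→21,v→19,e→33 22:d→25,8→33,p→17,v→22,e→22 23:d→23,8→23,p→23,v→34,e→35 24:d→24,8→36,p→37,v→24,e→38 25:d→25,8→35,p→28,v→38,e→25 26:d→39,8→26,p→26,v→26,e→40 27:d→38,8→27,p→41,v→27,e→27 28:d→28,8→42,p→28,v→43,e→28 29:d→42,8→29,p→29,v→30,e→29 30:d→44,8→30,p→30,v→30,e→39 31:d→31,8→31,p→44,v→34,e→31 32:d→32,8→18,p→32,v→45,e→32 33:d→35,8→33,p→46,v→19,e→33 34:d→34,8→34,p→47,v→34,e→34 35:d→35,8→35,p→48,v→34,e→35 36:d→36,8→36,p→49,v→34,e→50 37:d→39,8→49,p→37,v→37,e→51 38:d→38,8→50,p→41,v→38,e→38 39:d→39,8→39,p→39,v→39,e→39 40:d→39,8→40,p→41,v→40,e→40 41:d→39,8→52,p→41,v→41,e→41 42:d→42,8→42,p→42,v→53,e→42 43:d→43,8→54,p→41,v→43,e→43 44:d→44,8→44,p→44,v→53,e→39 45:d→55,8→56,p→30,v→45,e→45 46:d→48,8→29,p→46,v→45,e→46 47:d→39,8→47,p→47,v→47,e→39 48:d→48,8→42,p→48,v→57,e→48 49:d→39,8→49,p→49,v→58,e→59 50:d→50,8→50,p→60,v→34,e→50 51:d→39,8→59,p→41,v→51,e→51 52:d→39,8→52,p→52,v→47,e→52 53:d→53,8→53,p→47,v→53,e→39 54:d→54,8→54,p→52,v→53,e→54 55:d→55,8→61,p→44,v→57,e→55 56:d→61,8→56,p→30,v→30,e→56 57:d→57,8→62,p→47,v→57,e→57 58:d→39,8→58,p→47,v→58,e→58 59:d→39,8→59,p→60,v→58,e→59 60:d→39,8→52,p→60,v→63,e→60 61:d→61,8→61,p→44,v→53,e→61 62:d→62,8→62,p→47,v→53,e→62 63:d→39,8→64,p→47,v→63,e→63 64:d→39,8→64,p→47,v→47,e→64 (ε-aug+det+¬).
'vdvpd': N↓-sim [68, 56, 41, 28, 14, 1] end={s45} — reject; 5/5 deletions ∈↓L.
'ep8ve': |S_i|=[68, 50, 29, 16, 5, 1] end={s45} — reject; 5/5 deletions ∈↓L.
'dd8vpe': run [68, 64, 54, 38, 17, 5, 1] end={s45} ∉↓L; 6/6 single-dels accept.
3 words, ⪯-incomp.


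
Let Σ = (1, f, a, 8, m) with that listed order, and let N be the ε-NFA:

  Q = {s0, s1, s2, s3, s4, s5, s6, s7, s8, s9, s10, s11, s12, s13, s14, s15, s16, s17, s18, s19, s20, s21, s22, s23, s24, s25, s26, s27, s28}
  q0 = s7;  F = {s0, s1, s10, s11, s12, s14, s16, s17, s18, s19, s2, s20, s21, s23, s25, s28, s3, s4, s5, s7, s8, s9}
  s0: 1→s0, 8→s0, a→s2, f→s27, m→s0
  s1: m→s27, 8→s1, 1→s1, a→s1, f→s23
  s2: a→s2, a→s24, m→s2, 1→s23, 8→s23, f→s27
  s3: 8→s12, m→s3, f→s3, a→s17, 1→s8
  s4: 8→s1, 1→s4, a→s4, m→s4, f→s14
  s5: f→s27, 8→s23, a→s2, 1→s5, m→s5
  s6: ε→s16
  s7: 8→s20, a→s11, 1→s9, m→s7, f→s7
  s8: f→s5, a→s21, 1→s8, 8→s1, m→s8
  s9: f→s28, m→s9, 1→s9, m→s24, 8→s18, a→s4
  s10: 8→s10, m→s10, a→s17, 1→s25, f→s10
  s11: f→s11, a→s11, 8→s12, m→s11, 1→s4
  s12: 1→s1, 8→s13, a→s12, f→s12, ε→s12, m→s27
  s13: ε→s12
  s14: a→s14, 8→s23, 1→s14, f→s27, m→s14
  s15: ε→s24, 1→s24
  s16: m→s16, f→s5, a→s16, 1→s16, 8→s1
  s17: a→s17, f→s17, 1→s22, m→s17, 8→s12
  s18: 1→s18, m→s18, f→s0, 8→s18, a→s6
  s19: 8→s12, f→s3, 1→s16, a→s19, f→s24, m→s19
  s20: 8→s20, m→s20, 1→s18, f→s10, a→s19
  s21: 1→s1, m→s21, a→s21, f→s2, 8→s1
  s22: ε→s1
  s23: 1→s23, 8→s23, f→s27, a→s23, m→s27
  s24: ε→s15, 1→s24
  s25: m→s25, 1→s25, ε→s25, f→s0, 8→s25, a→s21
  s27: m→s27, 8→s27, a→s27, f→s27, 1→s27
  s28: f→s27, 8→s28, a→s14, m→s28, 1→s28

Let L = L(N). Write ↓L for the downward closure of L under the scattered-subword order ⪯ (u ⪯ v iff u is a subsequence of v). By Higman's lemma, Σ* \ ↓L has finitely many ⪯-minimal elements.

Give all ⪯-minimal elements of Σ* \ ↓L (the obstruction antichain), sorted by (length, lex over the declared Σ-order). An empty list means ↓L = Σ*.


min(Σ*\↓L) = [1ff, a8m, 8fa1m].

|Q|=29, |F|=22, |δ|=127 (7 ε).
min D↑ (23 st, q0=0, F={10}): 0:1→1,f→0,a→2,8→3,m→0 1:1→1,f→4,a→5,8→6,m→1 2:1→5,f→2,a→2,8→7,m→2 3:1→6,f→8,a→9,8→3,m→3 4:1→4,f→10,a→11,8→4,m→4 5:1→5,f→11,a→5,8→12,m→5 6:1→6,f→13,a→14,8→6,m→6 7:1→12,f→7,a→7,8→7,m→10 8:1→15,f→8,a→16,8→8,m→8 9:1→14,f→17,a→9,8→7,m→9 10:1→10,f→10,a→10,8→10,m→10 11:1→11,f→10,a→11,8→18,m→11 12:1→12,f→18,a→12,8→12,m→10 13:1→13,f→10,a→19,8→13,m→13 14:1→14,f→20,a→14,8→12,m→14 15:1→15,f→13,a→21,8→15,m→15 16:1→12,f→16,a→16,8→7,m→16 17:1→22,f→17,a→16,8→7,m→17 18:1→18,f→10,a→18,8→18,m→10 19:1→18,f→10,a→19,8→18,m→19 20:1→20,f→10,a→19,8→18,m→20 21:1→12,f→19,a→21,8→12,m→21 22:1→22,f→20,a→21,8→12,m→22.
'1ff': N↓-sim [28, 19, 9, 1] end={s27} rej; 3/3 del acc.
'a8m': N↓-sim [28, 20, 5, 1] end={s27} ∉↓L; 3/3 del acc.
'8fa1m': run [28, 24, 17, 11, 6, 1] end={s27} ∉↓L; 5/5 single-dels accept.
3 obstructions.


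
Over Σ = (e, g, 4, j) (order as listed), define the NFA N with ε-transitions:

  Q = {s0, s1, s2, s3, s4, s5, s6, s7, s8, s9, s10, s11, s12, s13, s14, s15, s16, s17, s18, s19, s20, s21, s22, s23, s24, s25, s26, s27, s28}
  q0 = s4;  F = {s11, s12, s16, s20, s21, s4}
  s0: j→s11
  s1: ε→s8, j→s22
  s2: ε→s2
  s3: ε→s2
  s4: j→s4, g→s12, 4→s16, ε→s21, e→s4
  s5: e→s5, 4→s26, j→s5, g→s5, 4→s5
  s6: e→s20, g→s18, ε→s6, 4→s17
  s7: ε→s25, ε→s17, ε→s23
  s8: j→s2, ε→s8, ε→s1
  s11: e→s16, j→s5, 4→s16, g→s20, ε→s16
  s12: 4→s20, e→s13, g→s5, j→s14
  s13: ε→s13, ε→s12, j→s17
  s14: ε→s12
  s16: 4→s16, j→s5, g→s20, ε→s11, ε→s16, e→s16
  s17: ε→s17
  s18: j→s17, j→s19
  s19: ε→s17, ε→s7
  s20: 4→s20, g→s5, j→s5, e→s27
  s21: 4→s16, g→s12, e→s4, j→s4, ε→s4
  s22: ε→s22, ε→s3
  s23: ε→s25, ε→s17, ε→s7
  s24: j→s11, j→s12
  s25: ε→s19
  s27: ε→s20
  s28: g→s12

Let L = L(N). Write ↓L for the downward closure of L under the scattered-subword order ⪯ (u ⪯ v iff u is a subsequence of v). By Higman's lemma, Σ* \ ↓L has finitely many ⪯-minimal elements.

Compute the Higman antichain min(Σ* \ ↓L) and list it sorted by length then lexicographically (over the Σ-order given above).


|Q|=29, |F|=6, |δ|=68 (27 ε).
min D↑ (5 st, q0=0, F={3}): 0:e→0,g→1,4→2,j→0 1:e→1,g→3,4→4,j→1 2:e→2,g→4,4→2,j→3 3:e→3,g→3,4→3,j→3 4:e→4,g→3,4→4,j→3 (ε-aug+det+¬).
'gg': N↓-sim [12, 8, 2] end={s26,s5} ∉↓L; 2/2 del acc.
'4j': N↓-sim [12, 6, 2] end={s26,s5} — reject; 2/2 deletions ∈↓L.
2 words, ⪯-incomp.

A = [gg, 4j].


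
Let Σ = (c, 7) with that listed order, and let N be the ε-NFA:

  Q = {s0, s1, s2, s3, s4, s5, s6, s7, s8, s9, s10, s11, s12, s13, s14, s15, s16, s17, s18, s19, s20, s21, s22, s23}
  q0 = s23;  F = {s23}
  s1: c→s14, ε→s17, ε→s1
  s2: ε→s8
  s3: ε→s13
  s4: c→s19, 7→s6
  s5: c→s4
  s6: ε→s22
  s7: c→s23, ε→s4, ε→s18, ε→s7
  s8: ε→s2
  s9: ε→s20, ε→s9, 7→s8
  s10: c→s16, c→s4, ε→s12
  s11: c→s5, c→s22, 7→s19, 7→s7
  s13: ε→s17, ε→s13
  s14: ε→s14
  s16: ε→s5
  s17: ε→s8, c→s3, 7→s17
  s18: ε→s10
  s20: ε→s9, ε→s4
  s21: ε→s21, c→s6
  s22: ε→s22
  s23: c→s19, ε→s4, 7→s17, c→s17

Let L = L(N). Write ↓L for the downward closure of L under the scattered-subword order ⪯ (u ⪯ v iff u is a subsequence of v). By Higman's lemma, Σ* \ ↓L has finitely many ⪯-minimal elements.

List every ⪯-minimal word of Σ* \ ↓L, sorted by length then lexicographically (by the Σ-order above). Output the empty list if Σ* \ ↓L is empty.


min(Σ*\↓L) = [c, 7].

|Q|=24, |F|=1, |δ|=41 (23 ε).
min D↑ (2 st, q0=0, F={1}): 0:c→1,7→1 1:c→1,7→1 [Hopcroft].
'c': |S_i|=[10, 6] end={s13,s17,s19,s2,s3,s8} — reject; 1/1 del acc.
'7': |S_i|=[10, 7] end={s13,s17,s2,s22,s3,s6,s8} ∉↓L; 1/1 single-dels accept.
2 minimals (antichain).


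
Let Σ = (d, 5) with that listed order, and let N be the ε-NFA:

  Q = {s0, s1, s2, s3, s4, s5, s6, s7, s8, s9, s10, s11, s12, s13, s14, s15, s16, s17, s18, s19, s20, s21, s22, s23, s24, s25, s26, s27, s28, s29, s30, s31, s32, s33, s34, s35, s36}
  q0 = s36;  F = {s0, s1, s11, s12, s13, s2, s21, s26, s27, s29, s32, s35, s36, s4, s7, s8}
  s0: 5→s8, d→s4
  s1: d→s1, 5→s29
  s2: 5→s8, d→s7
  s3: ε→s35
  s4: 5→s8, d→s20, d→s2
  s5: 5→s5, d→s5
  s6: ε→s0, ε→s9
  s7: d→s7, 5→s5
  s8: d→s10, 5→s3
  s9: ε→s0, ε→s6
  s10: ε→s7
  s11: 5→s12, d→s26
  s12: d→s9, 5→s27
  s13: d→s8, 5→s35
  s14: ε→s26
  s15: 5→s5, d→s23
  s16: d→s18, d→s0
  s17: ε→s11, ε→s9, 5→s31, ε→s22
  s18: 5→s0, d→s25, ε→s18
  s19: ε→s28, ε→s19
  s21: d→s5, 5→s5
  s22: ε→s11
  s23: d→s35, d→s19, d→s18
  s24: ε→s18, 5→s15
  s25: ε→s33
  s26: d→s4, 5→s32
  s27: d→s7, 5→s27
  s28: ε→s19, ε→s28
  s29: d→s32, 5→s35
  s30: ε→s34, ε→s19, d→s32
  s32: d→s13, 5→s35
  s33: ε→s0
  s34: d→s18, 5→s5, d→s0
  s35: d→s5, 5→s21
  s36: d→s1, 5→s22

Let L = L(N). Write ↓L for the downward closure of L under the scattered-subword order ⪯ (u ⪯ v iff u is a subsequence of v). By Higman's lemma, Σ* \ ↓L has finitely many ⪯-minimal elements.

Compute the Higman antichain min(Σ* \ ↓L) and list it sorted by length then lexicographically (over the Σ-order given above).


min(Σ*\↓L) = [d55d, d5555, 555d5, 5dddd5, 5dd5d5].

|Q|=37, |F|=16, |δ|=71 (21 ε).
min D↑ (17 st, q0=0, F={12}): 0:d→1,5→2 1:d→1,5→3 2:d→4,5→5 3:d→6,5→7 4:d→8,5→6 5:d→9,5→10 6:d→11,5→7 7:d→12,5→13 8:d→14,5→15 9:d→8,5→15 10:d→16,5→10 11:d→15,5→7 12:d→12,5→12 13:d→12,5→12 14:d→16,5→15 15:d→16,5→7 16:d→16,5→12 (ε-aug+det+¬).
'd55d': run [23, 18, 10, 4, 1] end={s5} ∉↓L; 4/4 deletions ∈↓L.
'd5555': |S_i|=[23, 18, 10, 4, 2, 1] end={s5} ∉↓L; 5/5 del acc.
'555d5': run [23, 21, 17, 8, 3, 1] end={s5} — reject; 5/5 deletions ∈↓L.
'5dddd5': N↓-sim [23, 21, 16, 11, 9, 3, 1] end={s5} rej; 6/6 single-dels accept.
'5dd5d5': run [23, 21, 16, 11, 7, 3, 1] end={s5} rej; 6/6 del acc.
5 words, ⪯-incomp.


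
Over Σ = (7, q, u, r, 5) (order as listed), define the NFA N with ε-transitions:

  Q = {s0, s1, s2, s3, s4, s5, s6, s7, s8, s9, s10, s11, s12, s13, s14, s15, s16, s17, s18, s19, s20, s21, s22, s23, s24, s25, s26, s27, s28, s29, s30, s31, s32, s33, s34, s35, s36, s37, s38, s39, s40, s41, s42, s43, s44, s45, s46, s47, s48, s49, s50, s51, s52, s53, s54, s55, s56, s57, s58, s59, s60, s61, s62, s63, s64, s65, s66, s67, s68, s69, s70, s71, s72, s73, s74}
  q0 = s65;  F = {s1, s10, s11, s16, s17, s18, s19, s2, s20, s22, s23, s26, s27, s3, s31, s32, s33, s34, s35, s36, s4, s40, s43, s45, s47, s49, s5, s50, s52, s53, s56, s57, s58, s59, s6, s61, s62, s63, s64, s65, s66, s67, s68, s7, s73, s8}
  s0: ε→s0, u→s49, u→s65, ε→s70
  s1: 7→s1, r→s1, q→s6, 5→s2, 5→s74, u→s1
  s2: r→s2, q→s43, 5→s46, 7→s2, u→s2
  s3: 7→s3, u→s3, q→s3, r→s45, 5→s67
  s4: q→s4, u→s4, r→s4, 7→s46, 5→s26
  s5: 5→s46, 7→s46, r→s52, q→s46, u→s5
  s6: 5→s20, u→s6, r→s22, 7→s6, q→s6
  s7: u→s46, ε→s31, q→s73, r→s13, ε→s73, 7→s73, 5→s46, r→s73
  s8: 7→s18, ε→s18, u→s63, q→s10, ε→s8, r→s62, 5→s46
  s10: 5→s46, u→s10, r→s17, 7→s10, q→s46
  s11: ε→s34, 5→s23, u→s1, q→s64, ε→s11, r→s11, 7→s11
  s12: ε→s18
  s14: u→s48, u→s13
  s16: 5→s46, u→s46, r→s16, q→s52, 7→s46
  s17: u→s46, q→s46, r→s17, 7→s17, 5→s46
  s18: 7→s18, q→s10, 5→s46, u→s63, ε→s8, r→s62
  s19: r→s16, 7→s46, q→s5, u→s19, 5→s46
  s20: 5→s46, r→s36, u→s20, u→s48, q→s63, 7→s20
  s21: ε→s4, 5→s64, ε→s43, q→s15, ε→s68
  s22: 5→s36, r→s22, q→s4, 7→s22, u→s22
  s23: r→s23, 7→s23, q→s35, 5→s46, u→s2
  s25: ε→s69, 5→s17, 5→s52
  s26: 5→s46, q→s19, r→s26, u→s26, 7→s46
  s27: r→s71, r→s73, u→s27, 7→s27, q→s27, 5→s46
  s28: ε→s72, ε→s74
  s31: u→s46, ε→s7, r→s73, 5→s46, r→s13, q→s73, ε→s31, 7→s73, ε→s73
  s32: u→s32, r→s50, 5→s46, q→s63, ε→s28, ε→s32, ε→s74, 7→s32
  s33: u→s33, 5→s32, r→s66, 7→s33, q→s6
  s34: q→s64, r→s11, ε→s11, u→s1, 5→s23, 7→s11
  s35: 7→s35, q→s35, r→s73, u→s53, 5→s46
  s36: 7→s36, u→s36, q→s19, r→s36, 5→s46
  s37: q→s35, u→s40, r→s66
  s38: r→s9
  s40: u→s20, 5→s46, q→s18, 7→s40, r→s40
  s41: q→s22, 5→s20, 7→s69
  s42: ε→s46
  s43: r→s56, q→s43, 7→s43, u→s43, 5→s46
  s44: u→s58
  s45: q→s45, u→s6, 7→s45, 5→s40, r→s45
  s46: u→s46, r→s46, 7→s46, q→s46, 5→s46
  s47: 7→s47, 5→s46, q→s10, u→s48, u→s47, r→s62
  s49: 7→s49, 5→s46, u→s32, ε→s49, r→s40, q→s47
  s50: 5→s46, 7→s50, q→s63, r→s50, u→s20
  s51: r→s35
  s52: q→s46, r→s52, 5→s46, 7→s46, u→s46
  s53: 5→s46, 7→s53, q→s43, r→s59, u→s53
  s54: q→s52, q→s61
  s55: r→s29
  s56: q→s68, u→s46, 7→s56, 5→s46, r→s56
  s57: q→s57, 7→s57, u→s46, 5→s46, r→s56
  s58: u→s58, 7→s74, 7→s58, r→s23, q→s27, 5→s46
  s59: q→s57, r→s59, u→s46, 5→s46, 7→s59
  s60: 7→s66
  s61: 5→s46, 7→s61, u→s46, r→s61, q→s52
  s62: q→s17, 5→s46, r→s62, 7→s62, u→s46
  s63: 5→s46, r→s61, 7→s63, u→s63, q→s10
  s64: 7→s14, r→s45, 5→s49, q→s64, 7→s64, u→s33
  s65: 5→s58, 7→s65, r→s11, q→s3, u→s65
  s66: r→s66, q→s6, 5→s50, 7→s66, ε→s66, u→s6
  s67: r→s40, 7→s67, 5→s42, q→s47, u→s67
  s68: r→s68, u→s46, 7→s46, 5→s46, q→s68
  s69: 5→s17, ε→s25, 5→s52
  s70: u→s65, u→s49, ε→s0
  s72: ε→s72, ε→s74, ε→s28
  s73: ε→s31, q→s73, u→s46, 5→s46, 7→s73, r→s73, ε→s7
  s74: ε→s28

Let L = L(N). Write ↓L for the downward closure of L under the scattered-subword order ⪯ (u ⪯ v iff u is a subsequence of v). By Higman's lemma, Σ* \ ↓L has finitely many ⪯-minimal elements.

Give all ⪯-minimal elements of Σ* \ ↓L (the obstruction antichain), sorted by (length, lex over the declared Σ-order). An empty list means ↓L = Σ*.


A = [55, 5qru, q5qqq, qrurq7, ruqrq7].

|Q|=75, |F|=46, |δ|=302 (34 ε).
min D↑ (43 st, q0=0, F={10}): 0:7→0,q→1,u→0,r→2,5→3 1:7→1,q→1,u→1,r→4,5→5 2:7→2,q→6,u→7,r→2,5→8 3:7→3,q→9,u→3,r→8,5→10 4:7→4,q→4,u→11,r→4,5→12 5:7→5,q→13,u→5,r→12,5→10 6:7→6,q→6,u→14,r→4,5→15 7:7→7,q→11,u→7,r→7,5→16 8:7→8,q→17,u→16,r→8,5→10 9:7→9,q→9,u→9,r→18,5→10 10:7→10,q→10,u→10,r→10,5→10 11:7→11,q→11,u→11,r→19,5→20 12:7→12,q→21,u→20,r→12,5→10 13:7→13,q→22,u→13,r→23,5→10 14:7→14,q→11,u→14,r→24,5→25 15:7→15,q→13,u→25,r→12,5→10 16:7→16,q→26,u→16,r→16,5→10 17:7→17,q→17,u→27,r→18,5→10 18:7→18,q→18,u→10,r→18,5→10 19:7→19,q→28,u→19,r→19,5→29 20:7→20,q→30,u→20,r→29,5→10 21:7→21,q→22,u→30,r→23,5→10 22:7→22,q→10,u→22,r→31,5→10 23:7→23,q→31,u→10,r→23,5→10 24:7→24,q→11,u→11,r→24,5→32 25:7→25,q→30,u→25,r→32,5→10 26:7→26,q→26,u→26,r→33,5→10 27:7→27,q→26,u→27,r→34,5→10 28:7→10,q→28,u→28,r→28,5→35 29:7→29,q→36,u→29,r→29,5→10 30:7→30,q→22,u→30,r→37,5→10 31:7→31,q→10,u→10,r→31,5→10 32:7→32,q→30,u→20,r→32,5→10 33:7→33,q→38,u→10,r→33,5→10 34:7→34,q→39,u→10,r→34,5→10 35:7→10,q→36,u→35,r→35,5→10 36:7→10,q→40,u→36,r→41,5→10 37:7→37,q→42,u→10,r→37,5→10 38:7→10,q→38,u→10,r→38,5→10 39:7→39,q→39,u→10,r→33,5→10 40:7→10,q→10,u→40,r→42,5→10 41:7→10,q→42,u→10,r→41,5→10 42:7→10,q→10,u→10,r→42,5→10 [Hopcroft].
'55': run [55, 42, 2] end={s42,s46} ∉↓L; 2/2 single-dels accept.
'5qru': N↓-sim [55, 42, 27, 15, 1] end={s46} rej; 4/4 del acc.
'q5qqq': N↓-sim [55, 48, 26, 14, 5, 1] end={s46} rej; 5/5 del acc.
'qrurq7': |S_i|=[55, 48, 32, 16, 11, 7, 1] end={s46} — reject; 6/6 single-dels accept.
'ruqrq7': run [55, 49, 34, 20, 13, 8, 1] end={s46} rej; 6/6 deletions ∈↓L.
5 obstructions.
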